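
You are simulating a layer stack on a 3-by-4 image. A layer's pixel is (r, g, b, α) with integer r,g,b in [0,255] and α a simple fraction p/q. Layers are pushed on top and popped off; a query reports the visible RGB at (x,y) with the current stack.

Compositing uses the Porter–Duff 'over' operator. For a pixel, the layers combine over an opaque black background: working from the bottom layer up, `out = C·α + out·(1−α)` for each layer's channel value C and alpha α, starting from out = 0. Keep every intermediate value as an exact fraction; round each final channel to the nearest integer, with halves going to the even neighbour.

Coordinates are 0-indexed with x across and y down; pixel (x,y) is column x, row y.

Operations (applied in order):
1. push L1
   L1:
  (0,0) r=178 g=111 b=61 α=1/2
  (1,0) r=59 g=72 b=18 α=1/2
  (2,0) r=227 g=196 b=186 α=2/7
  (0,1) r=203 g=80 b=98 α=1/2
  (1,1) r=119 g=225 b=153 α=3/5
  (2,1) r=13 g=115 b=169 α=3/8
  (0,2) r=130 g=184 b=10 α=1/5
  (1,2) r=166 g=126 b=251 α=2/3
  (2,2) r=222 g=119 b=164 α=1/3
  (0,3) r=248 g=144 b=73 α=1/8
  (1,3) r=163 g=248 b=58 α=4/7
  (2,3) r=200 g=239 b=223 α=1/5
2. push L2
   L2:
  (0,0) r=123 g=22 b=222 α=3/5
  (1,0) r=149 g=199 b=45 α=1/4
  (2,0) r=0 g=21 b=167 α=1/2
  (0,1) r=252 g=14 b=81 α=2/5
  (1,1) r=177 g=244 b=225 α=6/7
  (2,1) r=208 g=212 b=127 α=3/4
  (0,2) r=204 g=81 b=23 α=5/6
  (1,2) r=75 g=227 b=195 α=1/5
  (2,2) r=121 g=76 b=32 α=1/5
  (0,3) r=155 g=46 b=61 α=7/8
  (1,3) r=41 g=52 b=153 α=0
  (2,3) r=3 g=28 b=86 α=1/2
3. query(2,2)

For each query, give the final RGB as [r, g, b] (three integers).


at x=2,y=2 over L1,L2:
after L1 α=1/3: [74, 119/3, 164/3]
after L2 α=1/5: [417/5, 704/15, 752/15]
→ [83, 47, 50]


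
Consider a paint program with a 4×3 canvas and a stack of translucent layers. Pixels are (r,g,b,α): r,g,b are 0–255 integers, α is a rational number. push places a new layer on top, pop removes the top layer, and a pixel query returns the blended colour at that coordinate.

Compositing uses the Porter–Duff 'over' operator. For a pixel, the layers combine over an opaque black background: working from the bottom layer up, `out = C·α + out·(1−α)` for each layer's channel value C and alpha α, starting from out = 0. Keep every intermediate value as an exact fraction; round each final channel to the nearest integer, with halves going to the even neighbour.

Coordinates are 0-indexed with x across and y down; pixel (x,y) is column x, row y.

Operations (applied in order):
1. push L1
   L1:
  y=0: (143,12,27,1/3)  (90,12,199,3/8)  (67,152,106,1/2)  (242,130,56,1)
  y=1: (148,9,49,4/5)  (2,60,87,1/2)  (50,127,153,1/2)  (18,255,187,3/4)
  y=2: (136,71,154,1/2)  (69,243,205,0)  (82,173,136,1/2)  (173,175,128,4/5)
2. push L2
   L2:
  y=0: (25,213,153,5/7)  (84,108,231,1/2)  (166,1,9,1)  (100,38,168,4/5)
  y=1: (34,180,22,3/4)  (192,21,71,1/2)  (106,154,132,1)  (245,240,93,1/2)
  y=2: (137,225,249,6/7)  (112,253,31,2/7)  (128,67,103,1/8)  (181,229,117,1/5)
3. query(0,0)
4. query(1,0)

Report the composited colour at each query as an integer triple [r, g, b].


query (0,0) [L1,L2] — begin 0,0,0
+L1 (α=1/3) → [143/3, 4, 9]
+L2 (α=5/7) → [661/21, 1073/7, 783/7]
→ [31, 153, 112]

at x=1,y=0 over L1,L2:
+L1 (α=3/8) → [135/4, 9/2, 597/8]
+L2 (α=1/2) → [471/8, 225/4, 2445/16]
→ [59, 56, 153]


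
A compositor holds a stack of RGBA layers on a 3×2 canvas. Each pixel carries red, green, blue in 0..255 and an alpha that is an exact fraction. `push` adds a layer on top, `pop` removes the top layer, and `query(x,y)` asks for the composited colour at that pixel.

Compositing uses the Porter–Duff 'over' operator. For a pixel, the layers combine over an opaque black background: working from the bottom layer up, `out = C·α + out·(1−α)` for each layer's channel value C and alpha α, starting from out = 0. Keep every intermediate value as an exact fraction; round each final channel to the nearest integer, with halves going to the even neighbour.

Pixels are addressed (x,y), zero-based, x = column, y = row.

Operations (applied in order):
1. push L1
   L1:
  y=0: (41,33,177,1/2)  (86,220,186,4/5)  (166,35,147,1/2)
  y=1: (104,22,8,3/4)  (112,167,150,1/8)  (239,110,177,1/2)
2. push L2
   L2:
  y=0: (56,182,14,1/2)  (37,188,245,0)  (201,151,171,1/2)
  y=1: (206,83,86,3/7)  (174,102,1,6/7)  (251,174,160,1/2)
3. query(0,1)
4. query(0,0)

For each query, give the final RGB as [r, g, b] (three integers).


query (0,1) [L1,L2] — begin 0,0,0
L1 α=3/4: [78, 33/2, 6]
L2 α=3/7: [930/7, 45, 282/7]
= [133, 45, 40]

(0,0) stack=L1,L2; from [0,0,0]:
after L1 α=1/2: [41/2, 33/2, 177/2]
after L2 α=1/2: [153/4, 397/4, 205/4]
= [38, 99, 51]


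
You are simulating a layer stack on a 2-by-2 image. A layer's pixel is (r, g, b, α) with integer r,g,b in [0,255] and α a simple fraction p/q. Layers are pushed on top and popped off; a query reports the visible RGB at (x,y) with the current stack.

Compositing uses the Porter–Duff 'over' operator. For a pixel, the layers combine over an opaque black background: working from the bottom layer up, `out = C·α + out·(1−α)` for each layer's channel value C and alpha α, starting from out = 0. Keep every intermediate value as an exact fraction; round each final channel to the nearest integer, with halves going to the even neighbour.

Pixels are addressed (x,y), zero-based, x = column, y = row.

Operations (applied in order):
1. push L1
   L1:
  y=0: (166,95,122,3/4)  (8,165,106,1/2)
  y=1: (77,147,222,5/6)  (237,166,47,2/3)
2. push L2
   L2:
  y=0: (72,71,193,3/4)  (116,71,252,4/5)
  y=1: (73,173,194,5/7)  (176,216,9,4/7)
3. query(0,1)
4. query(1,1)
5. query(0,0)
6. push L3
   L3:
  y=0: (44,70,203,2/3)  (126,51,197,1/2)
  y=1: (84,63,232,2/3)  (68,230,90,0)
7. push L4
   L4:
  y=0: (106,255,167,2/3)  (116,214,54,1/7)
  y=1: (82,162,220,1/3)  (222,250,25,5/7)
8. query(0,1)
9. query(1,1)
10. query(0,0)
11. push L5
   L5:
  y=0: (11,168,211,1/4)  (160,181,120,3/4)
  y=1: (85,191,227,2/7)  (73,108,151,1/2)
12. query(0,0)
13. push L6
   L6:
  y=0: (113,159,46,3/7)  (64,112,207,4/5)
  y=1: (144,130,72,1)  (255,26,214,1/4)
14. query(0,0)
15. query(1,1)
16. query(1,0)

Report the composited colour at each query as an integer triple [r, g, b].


query (0,1) [L1,L2] — begin 0,0,0
+L1 (α=5/6) → [385/6, 245/2, 185]
+L2 (α=5/7) → [1480/21, 1110/7, 1340/7]
= [70, 159, 191]

(1,1) stack=L1,L2; from [0,0,0]:
after L1 α=2/3: [158, 332/3, 94/3]
after L2 α=4/7: [1178/7, 1196/7, 130/7]
→ [168, 171, 19]

at x=0,y=0 over L1,L2:
after L1 α=3/4: [249/2, 285/4, 183/2]
after L2 α=3/4: [681/8, 1137/16, 1341/8]
rounded: [85, 71, 168]

(0,1) stack=L1,L2,L3,L4; from [0,0,0]:
+L1 (α=5/6) → [385/6, 245/2, 185]
+L2 (α=5/7) → [1480/21, 1110/7, 1340/7]
+L3 (α=2/3) → [5008/63, 664/7, 4588/21]
+L4 (α=1/3) → [15182/189, 2462/21, 13796/63]
rounded: [80, 117, 219]

(1,1) stack=L1,L2,L3,L4; from [0,0,0]:
L1 α=2/3: [158, 332/3, 94/3]
L2 α=4/7: [1178/7, 1196/7, 130/7]
L3 α=0: [1178/7, 1196/7, 130/7]
L4 α=5/7: [10126/49, 11142/49, 1135/49]
→ [207, 227, 23]

(0,0) stack=L1,L2,L3,L4; from [0,0,0]:
after L1 α=3/4: [249/2, 285/4, 183/2]
after L2 α=3/4: [681/8, 1137/16, 1341/8]
after L3 α=2/3: [1385/24, 3377/48, 4589/24]
after L4 α=2/3: [6473/72, 27857/144, 12605/72]
→ [90, 193, 175]

query (0,0) [L1,L2,L3,L4,L5] — begin 0,0,0
after L1 α=3/4: [249/2, 285/4, 183/2]
after L2 α=3/4: [681/8, 1137/16, 1341/8]
after L3 α=2/3: [1385/24, 3377/48, 4589/24]
after L4 α=2/3: [6473/72, 27857/144, 12605/72]
after L5 α=1/4: [6737/96, 35921/192, 17669/96]
= [70, 187, 184]

query (0,0) [L1,L2,L3,L4,L5,L6] — begin 0,0,0
L1 α=3/4: [249/2, 285/4, 183/2]
L2 α=3/4: [681/8, 1137/16, 1341/8]
L3 α=2/3: [1385/24, 3377/48, 4589/24]
L4 α=2/3: [6473/72, 27857/144, 12605/72]
L5 α=1/4: [6737/96, 35921/192, 17669/96]
L6 α=3/7: [14873/168, 58817/336, 20981/168]
→ [89, 175, 125]

(1,1) stack=L1,L2,L3,L4,L5,L6; from [0,0,0]:
+L1 (α=2/3) → [158, 332/3, 94/3]
+L2 (α=4/7) → [1178/7, 1196/7, 130/7]
+L3 (α=0) → [1178/7, 1196/7, 130/7]
+L4 (α=5/7) → [10126/49, 11142/49, 1135/49]
+L5 (α=1/2) → [13703/98, 8217/49, 4267/49]
+L6 (α=1/4) → [66099/392, 25925/196, 23287/196]
= [169, 132, 119]

query (1,0) [L1,L2,L3,L4,L5,L6] — begin 0,0,0
after L1 α=1/2: [4, 165/2, 53]
after L2 α=4/5: [468/5, 733/10, 1061/5]
after L3 α=1/2: [549/5, 1243/20, 1023/5]
after L4 α=1/7: [3874/35, 5869/70, 6408/35]
after L5 α=3/4: [10337/70, 43879/280, 4752/35]
after L6 α=4/5: [28257/350, 169319/1400, 33732/175]
= [81, 121, 193]


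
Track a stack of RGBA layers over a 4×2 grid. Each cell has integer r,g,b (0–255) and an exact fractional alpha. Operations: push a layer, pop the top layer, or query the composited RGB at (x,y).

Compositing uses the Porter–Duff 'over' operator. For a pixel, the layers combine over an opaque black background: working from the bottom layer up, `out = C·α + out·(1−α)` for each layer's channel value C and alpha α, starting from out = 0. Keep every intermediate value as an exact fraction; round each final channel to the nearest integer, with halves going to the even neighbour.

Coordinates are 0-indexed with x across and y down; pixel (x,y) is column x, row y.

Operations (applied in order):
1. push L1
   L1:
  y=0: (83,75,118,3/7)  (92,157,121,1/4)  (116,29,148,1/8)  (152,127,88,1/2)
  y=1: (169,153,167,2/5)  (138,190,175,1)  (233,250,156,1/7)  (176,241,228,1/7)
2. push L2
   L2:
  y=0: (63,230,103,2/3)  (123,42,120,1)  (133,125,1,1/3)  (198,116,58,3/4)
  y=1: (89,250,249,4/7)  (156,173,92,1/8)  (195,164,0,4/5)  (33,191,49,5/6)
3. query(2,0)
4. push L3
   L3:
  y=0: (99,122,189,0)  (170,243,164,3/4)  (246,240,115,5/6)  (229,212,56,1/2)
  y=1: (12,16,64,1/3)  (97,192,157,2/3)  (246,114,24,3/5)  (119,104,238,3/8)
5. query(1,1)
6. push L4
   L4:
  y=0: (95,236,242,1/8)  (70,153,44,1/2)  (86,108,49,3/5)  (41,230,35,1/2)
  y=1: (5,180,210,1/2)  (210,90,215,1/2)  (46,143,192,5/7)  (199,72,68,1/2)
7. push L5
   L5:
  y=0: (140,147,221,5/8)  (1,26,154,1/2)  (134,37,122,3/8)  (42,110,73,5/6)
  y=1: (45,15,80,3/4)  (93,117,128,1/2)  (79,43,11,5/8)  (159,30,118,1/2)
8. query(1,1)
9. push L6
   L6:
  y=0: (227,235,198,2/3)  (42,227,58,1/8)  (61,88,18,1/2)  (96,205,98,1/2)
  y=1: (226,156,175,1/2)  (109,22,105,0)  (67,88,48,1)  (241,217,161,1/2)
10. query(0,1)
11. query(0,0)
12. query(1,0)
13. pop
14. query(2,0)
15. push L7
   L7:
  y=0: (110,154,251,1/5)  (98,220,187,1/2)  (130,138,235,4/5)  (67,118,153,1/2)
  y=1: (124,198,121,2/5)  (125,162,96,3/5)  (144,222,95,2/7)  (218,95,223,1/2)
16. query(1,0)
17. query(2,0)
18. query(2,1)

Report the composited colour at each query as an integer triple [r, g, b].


query (2,0) [L1,L2] — begin 0,0,0
after L1 α=1/8: [29/2, 29/8, 37/2]
after L2 α=1/3: [54, 529/12, 38/3]
rounded: [54, 44, 13]

(1,1) stack=L1,L2,L3; from [0,0,0]:
L1 α=1: [138, 190, 175]
L2 α=1/8: [561/4, 1503/8, 1317/8]
L3 α=2/3: [1337/12, 1525/8, 3829/24]
→ [111, 191, 160]

at x=1,y=1 over L1,L2,L3,L4,L5:
+L1 (α=1) → [138, 190, 175]
+L2 (α=1/8) → [561/4, 1503/8, 1317/8]
+L3 (α=2/3) → [1337/12, 1525/8, 3829/24]
+L4 (α=1/2) → [3857/24, 2245/16, 8989/48]
+L5 (α=1/2) → [6089/48, 4117/32, 15133/96]
rounded: [127, 129, 158]

at x=0,y=1 over L1,L2,L3,L4,L5,L6:
L1 α=2/5: [338/5, 306/5, 334/5]
L2 α=4/7: [2794/35, 5918/35, 5982/35]
L3 α=1/3: [6008/105, 4132/35, 14204/105]
L4 α=1/2: [6533/210, 5216/35, 18127/105]
L5 α=3/4: [34883/840, 6791/140, 43327/420]
L6 α=1/2: [224723/1680, 28631/280, 116827/840]
= [134, 102, 139]

at x=0,y=0 over L1,L2,L3,L4,L5,L6:
+L1 (α=3/7) → [249/7, 225/7, 354/7]
+L2 (α=2/3) → [377/7, 3445/21, 1796/21]
+L3 (α=0) → [377/7, 3445/21, 1796/21]
+L4 (α=1/8) → [59, 4153/24, 1261/12]
+L5 (α=5/8) → [877/8, 10033/64, 5681/32]
+L6 (α=2/3) → [1503/8, 13371/64, 18353/96]
= [188, 209, 191]

at x=1,y=0 over L1,L2,L3,L4,L5,L6:
after L1 α=1/4: [23, 157/4, 121/4]
after L2 α=1: [123, 42, 120]
after L3 α=3/4: [633/4, 771/4, 153]
after L4 α=1/2: [913/8, 1383/8, 197/2]
after L5 α=1/2: [921/16, 1591/16, 505/4]
after L6 α=1/8: [7119/128, 14769/128, 3767/32]
rounded: [56, 115, 118]

(2,0) stack=L1,L2,L3,L4,L5; from [0,0,0]:
+L1 (α=1/8) → [29/2, 29/8, 37/2]
+L2 (α=1/3) → [54, 529/12, 38/3]
+L3 (α=5/6) → [214, 14929/72, 1763/18]
+L4 (α=3/5) → [686/5, 26593/180, 3086/45]
+L5 (α=3/8) → [136, 30589/288, 1595/18]
→ [136, 106, 89]

(1,0) stack=L1,L2,L3,L4,L5,L7; from [0,0,0]:
L1 α=1/4: [23, 157/4, 121/4]
L2 α=1: [123, 42, 120]
L3 α=3/4: [633/4, 771/4, 153]
L4 α=1/2: [913/8, 1383/8, 197/2]
L5 α=1/2: [921/16, 1591/16, 505/4]
L7 α=1/2: [2489/32, 5111/32, 1253/8]
= [78, 160, 157]

query (2,0) [L1,L2,L3,L4,L5,L7] — begin 0,0,0
after L1 α=1/8: [29/2, 29/8, 37/2]
after L2 α=1/3: [54, 529/12, 38/3]
after L3 α=5/6: [214, 14929/72, 1763/18]
after L4 α=3/5: [686/5, 26593/180, 3086/45]
after L5 α=3/8: [136, 30589/288, 1595/18]
after L7 α=4/5: [656/5, 37913/288, 3703/18]
rounded: [131, 132, 206]

query (2,1) [L1,L2,L3,L4,L5,L7] — begin 0,0,0
after L1 α=1/7: [233/7, 250/7, 156/7]
after L2 α=4/5: [5693/35, 4842/35, 156/35]
after L3 α=3/5: [37216/175, 21654/175, 2832/175]
after L4 α=5/7: [114682/1225, 168433/1225, 173664/1225]
after L5 α=5/8: [827921/9800, 384337/4900, 588367/9800]
after L7 α=2/7: [1392401/13720, 819457/6860, 960767/13720]
= [101, 119, 70]


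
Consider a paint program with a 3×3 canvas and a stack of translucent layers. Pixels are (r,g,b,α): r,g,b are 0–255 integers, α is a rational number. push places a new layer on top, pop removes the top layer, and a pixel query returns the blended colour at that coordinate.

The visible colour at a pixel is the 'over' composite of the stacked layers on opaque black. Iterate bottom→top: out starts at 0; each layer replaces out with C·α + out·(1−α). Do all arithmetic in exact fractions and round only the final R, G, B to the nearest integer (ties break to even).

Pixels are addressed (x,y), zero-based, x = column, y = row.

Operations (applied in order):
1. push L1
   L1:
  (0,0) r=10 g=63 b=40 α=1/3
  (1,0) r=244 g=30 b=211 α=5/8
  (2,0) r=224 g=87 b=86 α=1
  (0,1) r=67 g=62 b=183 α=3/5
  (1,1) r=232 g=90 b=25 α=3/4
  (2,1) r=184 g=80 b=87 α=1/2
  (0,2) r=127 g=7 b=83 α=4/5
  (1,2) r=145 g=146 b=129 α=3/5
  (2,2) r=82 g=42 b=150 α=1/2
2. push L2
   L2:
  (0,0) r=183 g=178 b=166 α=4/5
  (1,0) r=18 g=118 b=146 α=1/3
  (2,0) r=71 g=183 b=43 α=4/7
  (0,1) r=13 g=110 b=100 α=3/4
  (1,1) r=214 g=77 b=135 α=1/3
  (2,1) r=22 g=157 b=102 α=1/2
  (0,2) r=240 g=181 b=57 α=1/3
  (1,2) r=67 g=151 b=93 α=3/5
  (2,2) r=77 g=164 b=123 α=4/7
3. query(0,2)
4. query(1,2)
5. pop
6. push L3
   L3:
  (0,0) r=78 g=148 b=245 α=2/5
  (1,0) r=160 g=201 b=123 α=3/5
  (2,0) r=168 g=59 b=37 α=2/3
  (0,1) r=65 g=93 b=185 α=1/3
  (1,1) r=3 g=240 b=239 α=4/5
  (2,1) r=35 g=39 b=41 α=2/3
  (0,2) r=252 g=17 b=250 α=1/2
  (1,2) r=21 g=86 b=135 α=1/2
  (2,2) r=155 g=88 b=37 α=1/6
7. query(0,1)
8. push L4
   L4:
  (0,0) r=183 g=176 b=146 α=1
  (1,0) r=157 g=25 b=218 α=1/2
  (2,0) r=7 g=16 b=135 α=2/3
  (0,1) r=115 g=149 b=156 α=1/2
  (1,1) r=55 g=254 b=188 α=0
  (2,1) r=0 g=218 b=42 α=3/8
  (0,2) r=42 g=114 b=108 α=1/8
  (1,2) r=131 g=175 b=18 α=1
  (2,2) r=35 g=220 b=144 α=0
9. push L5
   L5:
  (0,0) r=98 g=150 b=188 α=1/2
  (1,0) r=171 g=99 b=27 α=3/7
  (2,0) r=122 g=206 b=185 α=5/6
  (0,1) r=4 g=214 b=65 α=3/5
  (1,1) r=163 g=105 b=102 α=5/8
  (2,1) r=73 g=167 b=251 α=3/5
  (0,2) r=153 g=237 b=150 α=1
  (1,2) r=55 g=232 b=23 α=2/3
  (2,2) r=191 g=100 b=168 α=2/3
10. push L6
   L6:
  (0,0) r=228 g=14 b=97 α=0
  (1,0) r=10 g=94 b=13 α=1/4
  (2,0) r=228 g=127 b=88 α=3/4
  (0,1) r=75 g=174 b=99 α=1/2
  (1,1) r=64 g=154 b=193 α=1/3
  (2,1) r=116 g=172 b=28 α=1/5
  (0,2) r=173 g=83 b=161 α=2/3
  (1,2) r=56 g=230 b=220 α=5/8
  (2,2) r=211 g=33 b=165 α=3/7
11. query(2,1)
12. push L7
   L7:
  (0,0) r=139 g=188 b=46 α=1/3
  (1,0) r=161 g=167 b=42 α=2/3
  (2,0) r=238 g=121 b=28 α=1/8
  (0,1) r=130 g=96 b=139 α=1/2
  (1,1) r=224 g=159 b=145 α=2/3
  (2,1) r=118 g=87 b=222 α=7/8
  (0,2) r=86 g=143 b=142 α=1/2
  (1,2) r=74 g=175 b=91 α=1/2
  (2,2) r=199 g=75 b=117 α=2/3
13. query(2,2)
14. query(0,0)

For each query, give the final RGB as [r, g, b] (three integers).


(0,2) stack=L1,L2; from [0,0,0]:
+L1 (α=4/5) → [508/5, 28/5, 332/5]
+L2 (α=1/3) → [2216/15, 961/15, 949/15]
→ [148, 64, 63]

(1,2) stack=L1,L2; from [0,0,0]:
L1 α=3/5: [87, 438/5, 387/5]
L2 α=3/5: [75, 3141/25, 2169/25]
= [75, 126, 87]

query (0,1) [L1,L3] — begin 0,0,0
after L1 α=3/5: [201/5, 186/5, 549/5]
after L3 α=1/3: [727/15, 279/5, 2023/15]
→ [48, 56, 135]

query (2,1) [L1,L3,L4,L5,L6] — begin 0,0,0
after L1 α=1/2: [92, 40, 87/2]
after L3 α=2/3: [54, 118/3, 251/6]
after L4 α=3/8: [135/4, 319/3, 2011/48]
after L5 α=3/5: [573/10, 2141/15, 20083/120]
after L6 α=1/5: [1726/25, 11144/75, 20923/150]
→ [69, 149, 139]

query (2,2) [L1,L3,L4,L5,L6,L7] — begin 0,0,0
L1 α=1/2: [41, 21, 75]
L3 α=1/6: [60, 193/6, 206/3]
L4 α=0: [60, 193/6, 206/3]
L5 α=2/3: [442/3, 1393/18, 1214/9]
L6 α=3/7: [3667/21, 3677/63, 9311/63]
L7 α=2/3: [12025/63, 13127/189, 24053/189]
rounded: [191, 69, 127]

query (0,0) [L1,L3,L4,L5,L6,L7] — begin 0,0,0
+L1 (α=1/3) → [10/3, 21, 40/3]
+L3 (α=2/5) → [166/5, 359/5, 106]
+L4 (α=1) → [183, 176, 146]
+L5 (α=1/2) → [281/2, 163, 167]
+L6 (α=0) → [281/2, 163, 167]
+L7 (α=1/3) → [140, 514/3, 380/3]
rounded: [140, 171, 127]


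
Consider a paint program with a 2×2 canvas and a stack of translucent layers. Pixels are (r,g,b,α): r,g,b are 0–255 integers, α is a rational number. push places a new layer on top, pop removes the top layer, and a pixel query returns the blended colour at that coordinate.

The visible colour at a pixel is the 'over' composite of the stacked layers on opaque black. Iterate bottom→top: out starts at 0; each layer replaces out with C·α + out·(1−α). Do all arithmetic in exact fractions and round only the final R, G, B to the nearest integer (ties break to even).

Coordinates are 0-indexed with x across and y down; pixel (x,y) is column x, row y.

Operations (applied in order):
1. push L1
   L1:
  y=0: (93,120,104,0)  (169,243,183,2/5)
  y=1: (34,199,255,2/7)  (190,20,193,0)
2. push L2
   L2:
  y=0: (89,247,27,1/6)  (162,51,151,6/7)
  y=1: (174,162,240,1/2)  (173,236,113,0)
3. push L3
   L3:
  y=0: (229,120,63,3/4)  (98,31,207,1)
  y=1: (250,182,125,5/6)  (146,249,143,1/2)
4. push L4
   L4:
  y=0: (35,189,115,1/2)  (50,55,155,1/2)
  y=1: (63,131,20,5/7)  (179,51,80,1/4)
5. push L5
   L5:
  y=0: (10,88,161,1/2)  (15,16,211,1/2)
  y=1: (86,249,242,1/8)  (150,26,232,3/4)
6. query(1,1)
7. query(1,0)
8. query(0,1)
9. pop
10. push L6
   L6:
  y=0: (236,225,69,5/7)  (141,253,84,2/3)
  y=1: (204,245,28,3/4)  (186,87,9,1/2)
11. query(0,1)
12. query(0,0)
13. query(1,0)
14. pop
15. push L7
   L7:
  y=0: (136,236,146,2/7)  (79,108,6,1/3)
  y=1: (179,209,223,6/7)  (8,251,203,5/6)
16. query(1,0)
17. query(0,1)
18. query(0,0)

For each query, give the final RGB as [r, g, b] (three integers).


at x=1,y=1 over L1,L2,L3,L4,L5:
+L1 (α=0) → [0, 0, 0]
+L2 (α=0) → [0, 0, 0]
+L3 (α=1/2) → [73, 249/2, 143/2]
+L4 (α=1/4) → [199/2, 849/8, 589/8]
+L5 (α=3/4) → [1099/8, 1473/32, 6157/32]
= [137, 46, 192]

at x=1,y=0 over L1,L2,L3,L4,L5:
+L1 (α=2/5) → [338/5, 486/5, 366/5]
+L2 (α=6/7) → [5198/35, 288/5, 4896/35]
+L3 (α=1) → [98, 31, 207]
+L4 (α=1/2) → [74, 43, 181]
+L5 (α=1/2) → [89/2, 59/2, 196]
→ [44, 30, 196]

(0,1) stack=L1,L2,L3,L4,L5; from [0,0,0]:
+L1 (α=2/7) → [68/7, 398/7, 510/7]
+L2 (α=1/2) → [643/7, 766/7, 1095/7]
+L3 (α=5/6) → [3131/14, 3568/21, 2735/21]
+L4 (α=5/7) → [5336/49, 20891/147, 7570/147]
+L5 (α=1/8) → [2969/28, 3265/21, 3163/42]
→ [106, 155, 75]

query (0,1) [L1,L2,L3,L4,L6] — begin 0,0,0
after L1 α=2/7: [68/7, 398/7, 510/7]
after L2 α=1/2: [643/7, 766/7, 1095/7]
after L3 α=5/6: [3131/14, 3568/21, 2735/21]
after L4 α=5/7: [5336/49, 20891/147, 7570/147]
after L6 α=3/4: [8831/49, 32234/147, 9959/294]
→ [180, 219, 34]

at x=0,y=0 over L1,L2,L3,L4,L6:
L1 α=0: [0, 0, 0]
L2 α=1/6: [89/6, 247/6, 9/2]
L3 α=3/4: [4211/24, 2407/24, 387/8]
L4 α=1/2: [5051/48, 6943/48, 1307/16]
L6 α=5/7: [33371/168, 4849/24, 581/8]
rounded: [199, 202, 73]

at x=1,y=0 over L1,L2,L3,L4,L6:
+L1 (α=2/5) → [338/5, 486/5, 366/5]
+L2 (α=6/7) → [5198/35, 288/5, 4896/35]
+L3 (α=1) → [98, 31, 207]
+L4 (α=1/2) → [74, 43, 181]
+L6 (α=2/3) → [356/3, 183, 349/3]
rounded: [119, 183, 116]

at x=1,y=0 over L1,L2,L3,L4,L7:
after L1 α=2/5: [338/5, 486/5, 366/5]
after L2 α=6/7: [5198/35, 288/5, 4896/35]
after L3 α=1: [98, 31, 207]
after L4 α=1/2: [74, 43, 181]
after L7 α=1/3: [227/3, 194/3, 368/3]
→ [76, 65, 123]

at x=0,y=1 over L1,L2,L3,L4,L7:
L1 α=2/7: [68/7, 398/7, 510/7]
L2 α=1/2: [643/7, 766/7, 1095/7]
L3 α=5/6: [3131/14, 3568/21, 2735/21]
L4 α=5/7: [5336/49, 20891/147, 7570/147]
L7 α=6/7: [57962/343, 205229/1029, 204256/1029]
rounded: [169, 199, 198]

query (0,0) [L1,L2,L3,L4,L7] — begin 0,0,0
+L1 (α=0) → [0, 0, 0]
+L2 (α=1/6) → [89/6, 247/6, 9/2]
+L3 (α=3/4) → [4211/24, 2407/24, 387/8]
+L4 (α=1/2) → [5051/48, 6943/48, 1307/16]
+L7 (α=2/7) → [5473/48, 57371/336, 1601/16]
= [114, 171, 100]


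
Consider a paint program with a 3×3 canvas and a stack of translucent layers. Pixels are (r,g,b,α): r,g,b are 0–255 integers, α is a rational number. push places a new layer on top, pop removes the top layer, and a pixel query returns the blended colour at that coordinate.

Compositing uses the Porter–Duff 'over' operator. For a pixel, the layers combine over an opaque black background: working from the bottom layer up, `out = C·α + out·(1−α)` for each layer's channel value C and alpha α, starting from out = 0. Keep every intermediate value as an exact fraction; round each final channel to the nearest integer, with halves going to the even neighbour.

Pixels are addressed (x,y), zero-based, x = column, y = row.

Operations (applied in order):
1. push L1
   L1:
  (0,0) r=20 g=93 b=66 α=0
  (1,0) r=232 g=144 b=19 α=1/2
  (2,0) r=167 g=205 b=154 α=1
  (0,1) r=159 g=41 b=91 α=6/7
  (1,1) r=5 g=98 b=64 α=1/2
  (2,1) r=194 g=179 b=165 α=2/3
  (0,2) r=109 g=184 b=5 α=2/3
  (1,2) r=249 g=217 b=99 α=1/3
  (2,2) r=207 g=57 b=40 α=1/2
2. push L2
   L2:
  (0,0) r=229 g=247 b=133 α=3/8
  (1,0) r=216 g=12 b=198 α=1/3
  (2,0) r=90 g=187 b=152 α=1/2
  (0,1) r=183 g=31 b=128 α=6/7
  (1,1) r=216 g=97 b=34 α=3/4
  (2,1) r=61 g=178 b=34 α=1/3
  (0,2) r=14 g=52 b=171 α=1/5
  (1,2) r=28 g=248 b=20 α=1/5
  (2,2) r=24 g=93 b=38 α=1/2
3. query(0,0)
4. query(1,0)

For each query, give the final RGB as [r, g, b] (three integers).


query (0,0) [L1,L2] — begin 0,0,0
+L1 (α=0) → [0, 0, 0]
+L2 (α=3/8) → [687/8, 741/8, 399/8]
rounded: [86, 93, 50]

at x=1,y=0 over L1,L2:
after L1 α=1/2: [116, 72, 19/2]
after L2 α=1/3: [448/3, 52, 217/3]
= [149, 52, 72]


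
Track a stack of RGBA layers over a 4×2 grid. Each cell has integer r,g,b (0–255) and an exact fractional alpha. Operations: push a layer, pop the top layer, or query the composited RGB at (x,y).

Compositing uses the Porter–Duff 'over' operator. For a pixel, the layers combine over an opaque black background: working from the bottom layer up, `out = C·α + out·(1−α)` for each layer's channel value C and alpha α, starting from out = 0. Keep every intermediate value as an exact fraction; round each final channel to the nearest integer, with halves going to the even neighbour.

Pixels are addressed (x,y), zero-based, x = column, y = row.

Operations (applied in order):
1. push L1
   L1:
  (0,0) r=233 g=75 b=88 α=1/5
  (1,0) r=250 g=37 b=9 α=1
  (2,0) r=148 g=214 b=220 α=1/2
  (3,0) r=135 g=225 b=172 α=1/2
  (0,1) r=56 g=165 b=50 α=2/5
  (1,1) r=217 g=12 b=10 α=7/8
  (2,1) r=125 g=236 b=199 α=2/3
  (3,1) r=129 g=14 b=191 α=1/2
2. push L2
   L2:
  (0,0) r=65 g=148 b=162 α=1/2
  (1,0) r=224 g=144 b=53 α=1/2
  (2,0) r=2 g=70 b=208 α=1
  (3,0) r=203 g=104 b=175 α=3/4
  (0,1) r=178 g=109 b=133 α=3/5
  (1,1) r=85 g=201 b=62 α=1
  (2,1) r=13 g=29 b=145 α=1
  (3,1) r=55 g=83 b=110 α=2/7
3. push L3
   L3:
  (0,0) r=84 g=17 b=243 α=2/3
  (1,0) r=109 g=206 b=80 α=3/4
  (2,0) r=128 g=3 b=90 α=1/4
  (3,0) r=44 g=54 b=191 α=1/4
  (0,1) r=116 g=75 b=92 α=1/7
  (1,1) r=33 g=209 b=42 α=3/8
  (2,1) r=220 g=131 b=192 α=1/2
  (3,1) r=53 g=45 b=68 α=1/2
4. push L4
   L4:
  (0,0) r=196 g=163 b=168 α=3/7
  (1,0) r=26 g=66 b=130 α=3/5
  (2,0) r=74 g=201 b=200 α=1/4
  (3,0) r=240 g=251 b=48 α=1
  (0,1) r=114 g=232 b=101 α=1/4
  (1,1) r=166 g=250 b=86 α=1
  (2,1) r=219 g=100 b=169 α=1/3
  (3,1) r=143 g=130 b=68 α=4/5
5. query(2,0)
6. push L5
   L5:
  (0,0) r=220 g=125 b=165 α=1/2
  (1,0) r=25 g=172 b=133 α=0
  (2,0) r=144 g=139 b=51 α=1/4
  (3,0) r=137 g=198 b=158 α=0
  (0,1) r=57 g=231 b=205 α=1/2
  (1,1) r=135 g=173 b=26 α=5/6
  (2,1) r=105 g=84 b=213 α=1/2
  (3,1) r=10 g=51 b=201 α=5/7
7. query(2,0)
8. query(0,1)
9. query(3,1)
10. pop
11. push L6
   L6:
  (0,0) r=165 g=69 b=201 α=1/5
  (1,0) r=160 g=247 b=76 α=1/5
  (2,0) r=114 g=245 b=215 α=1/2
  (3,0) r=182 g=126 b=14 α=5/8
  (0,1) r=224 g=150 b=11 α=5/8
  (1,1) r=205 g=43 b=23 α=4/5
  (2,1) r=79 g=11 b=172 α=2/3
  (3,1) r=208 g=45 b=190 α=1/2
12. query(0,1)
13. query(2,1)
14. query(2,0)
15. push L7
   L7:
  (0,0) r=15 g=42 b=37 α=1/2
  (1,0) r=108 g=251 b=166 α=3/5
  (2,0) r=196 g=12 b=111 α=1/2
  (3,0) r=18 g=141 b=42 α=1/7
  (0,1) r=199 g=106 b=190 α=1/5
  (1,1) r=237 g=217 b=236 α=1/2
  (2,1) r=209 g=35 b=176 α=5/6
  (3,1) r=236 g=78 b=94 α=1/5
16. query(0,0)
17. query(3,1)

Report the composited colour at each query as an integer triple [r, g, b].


query (2,0) [L1,L2,L3,L4] — begin 0,0,0
L1 α=1/2: [74, 107, 110]
L2 α=1: [2, 70, 208]
L3 α=1/4: [67/2, 213/4, 357/2]
L4 α=1/4: [349/8, 1443/16, 1471/8]
rounded: [44, 90, 184]

at x=2,y=0 over L1,L2,L3,L4,L5:
+L1 (α=1/2) → [74, 107, 110]
+L2 (α=1) → [2, 70, 208]
+L3 (α=1/4) → [67/2, 213/4, 357/2]
+L4 (α=1/4) → [349/8, 1443/16, 1471/8]
+L5 (α=1/4) → [2199/32, 6553/64, 4821/32]
= [69, 102, 151]

(0,1) stack=L1,L2,L3,L4,L5; from [0,0,0]:
L1 α=2/5: [112/5, 66, 20]
L2 α=3/5: [2894/25, 459/5, 439/5]
L3 α=1/7: [20264/175, 447/5, 442/5]
L4 α=1/4: [40371/350, 2501/20, 1831/20]
L5 α=1/2: [60321/700, 7121/40, 5931/40]
→ [86, 178, 148]

at x=3,y=1 over L1,L2,L3,L4,L5:
after L1 α=1/2: [129/2, 7, 191/2]
after L2 α=2/7: [865/14, 201/7, 1395/14]
after L3 α=1/2: [1607/28, 258/7, 2347/28]
after L4 α=4/5: [17623/140, 3898/35, 9963/140]
after L5 α=5/7: [21123/490, 16721/245, 80313/490]
→ [43, 68, 164]

at x=0,y=1 over L1,L2,L3,L4,L6:
L1 α=2/5: [112/5, 66, 20]
L2 α=3/5: [2894/25, 459/5, 439/5]
L3 α=1/7: [20264/175, 447/5, 442/5]
L4 α=1/4: [40371/350, 2501/20, 1831/20]
L6 α=5/8: [513113/2800, 22503/160, 6593/160]
= [183, 141, 41]

(2,1) stack=L1,L2,L3,L4,L6; from [0,0,0]:
L1 α=2/3: [250/3, 472/3, 398/3]
L2 α=1: [13, 29, 145]
L3 α=1/2: [233/2, 80, 337/2]
L4 α=1/3: [452/3, 260/3, 506/3]
L6 α=2/3: [926/9, 326/9, 1538/9]
→ [103, 36, 171]

(2,0) stack=L1,L2,L3,L4,L6; from [0,0,0]:
after L1 α=1/2: [74, 107, 110]
after L2 α=1: [2, 70, 208]
after L3 α=1/4: [67/2, 213/4, 357/2]
after L4 α=1/4: [349/8, 1443/16, 1471/8]
after L6 α=1/2: [1261/16, 5363/32, 3191/16]
→ [79, 168, 199]

at x=0,y=0 over L1,L2,L3,L4,L6,L7:
+L1 (α=1/5) → [233/5, 15, 88/5]
+L2 (α=1/2) → [279/5, 163/2, 449/5]
+L3 (α=2/3) → [373/5, 77/2, 2879/15]
+L4 (α=3/7) → [4432/35, 643/7, 19076/105]
+L6 (α=1/5) → [23503/175, 611/7, 97409/525]
+L7 (α=1/2) → [13064/175, 905/14, 58417/525]
→ [75, 65, 111]

query (3,1) [L1,L2,L3,L4,L6,L7] — begin 0,0,0
+L1 (α=1/2) → [129/2, 7, 191/2]
+L2 (α=2/7) → [865/14, 201/7, 1395/14]
+L3 (α=1/2) → [1607/28, 258/7, 2347/28]
+L4 (α=4/5) → [17623/140, 3898/35, 9963/140]
+L6 (α=1/2) → [46743/280, 5473/70, 36563/280]
+L7 (α=1/5) → [63263/350, 13676/175, 43143/350]
→ [181, 78, 123]


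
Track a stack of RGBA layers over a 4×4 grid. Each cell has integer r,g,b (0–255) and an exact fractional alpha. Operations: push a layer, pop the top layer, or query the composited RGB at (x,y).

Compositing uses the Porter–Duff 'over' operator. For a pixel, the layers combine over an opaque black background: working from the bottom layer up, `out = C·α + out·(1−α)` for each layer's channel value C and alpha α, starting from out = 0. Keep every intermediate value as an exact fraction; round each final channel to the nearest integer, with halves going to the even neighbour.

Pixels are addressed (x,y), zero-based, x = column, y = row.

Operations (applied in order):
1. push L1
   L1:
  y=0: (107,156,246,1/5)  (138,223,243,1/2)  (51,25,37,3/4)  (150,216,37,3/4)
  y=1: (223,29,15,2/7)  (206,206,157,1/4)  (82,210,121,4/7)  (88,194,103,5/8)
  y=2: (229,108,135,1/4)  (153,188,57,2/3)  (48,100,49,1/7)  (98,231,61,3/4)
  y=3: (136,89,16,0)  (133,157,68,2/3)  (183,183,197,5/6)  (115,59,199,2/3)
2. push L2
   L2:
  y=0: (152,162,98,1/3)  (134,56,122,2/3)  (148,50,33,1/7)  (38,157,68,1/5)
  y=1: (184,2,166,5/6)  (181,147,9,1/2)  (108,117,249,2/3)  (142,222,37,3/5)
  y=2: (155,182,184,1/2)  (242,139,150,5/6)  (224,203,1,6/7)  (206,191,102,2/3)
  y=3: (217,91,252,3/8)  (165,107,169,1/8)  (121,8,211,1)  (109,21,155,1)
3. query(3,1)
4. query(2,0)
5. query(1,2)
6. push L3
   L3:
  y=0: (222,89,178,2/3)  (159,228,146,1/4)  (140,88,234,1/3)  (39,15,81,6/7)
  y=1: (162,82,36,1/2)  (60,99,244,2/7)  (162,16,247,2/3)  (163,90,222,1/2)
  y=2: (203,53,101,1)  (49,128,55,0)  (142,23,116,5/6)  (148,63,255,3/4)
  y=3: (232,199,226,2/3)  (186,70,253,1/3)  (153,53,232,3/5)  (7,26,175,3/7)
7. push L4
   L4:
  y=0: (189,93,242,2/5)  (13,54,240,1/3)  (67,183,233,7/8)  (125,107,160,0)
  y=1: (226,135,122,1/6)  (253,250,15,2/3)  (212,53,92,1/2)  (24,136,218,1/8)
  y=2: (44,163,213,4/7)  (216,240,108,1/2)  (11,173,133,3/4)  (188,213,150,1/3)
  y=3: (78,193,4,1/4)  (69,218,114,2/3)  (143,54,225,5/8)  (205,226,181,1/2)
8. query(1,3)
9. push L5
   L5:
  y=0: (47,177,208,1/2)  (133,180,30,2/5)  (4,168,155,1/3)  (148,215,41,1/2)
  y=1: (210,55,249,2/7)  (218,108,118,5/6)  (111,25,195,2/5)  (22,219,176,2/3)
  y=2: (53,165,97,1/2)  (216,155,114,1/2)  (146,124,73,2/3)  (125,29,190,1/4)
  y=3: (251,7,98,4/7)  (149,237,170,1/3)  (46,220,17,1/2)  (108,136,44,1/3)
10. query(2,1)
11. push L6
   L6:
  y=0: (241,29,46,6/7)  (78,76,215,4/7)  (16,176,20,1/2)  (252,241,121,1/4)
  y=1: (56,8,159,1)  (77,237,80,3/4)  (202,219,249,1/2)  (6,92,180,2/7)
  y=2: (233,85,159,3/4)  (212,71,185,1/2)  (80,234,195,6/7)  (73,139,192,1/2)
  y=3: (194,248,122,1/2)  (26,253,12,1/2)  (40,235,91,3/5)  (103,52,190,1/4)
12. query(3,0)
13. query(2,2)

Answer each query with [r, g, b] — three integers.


at x=3,y=1 over L1,L2:
after L1 α=5/8: [55, 485/4, 515/8]
after L2 α=3/5: [536/5, 1817/10, 959/20]
= [107, 182, 48]

at x=2,y=0 over L1,L2:
+L1 (α=3/4) → [153/4, 75/4, 111/4]
+L2 (α=1/7) → [755/14, 325/14, 57/2]
rounded: [54, 23, 28]

query (1,2) [L1,L2] — begin 0,0,0
+L1 (α=2/3) → [102, 376/3, 38]
+L2 (α=5/6) → [656/3, 2461/18, 394/3]
rounded: [219, 137, 131]

query (1,3) [L1,L2,L3,L4] — begin 0,0,0
after L1 α=2/3: [266/3, 314/3, 136/3]
after L2 α=1/8: [2357/24, 2519/24, 1459/24]
after L3 α=1/3: [4589/36, 3359/36, 4495/36]
after L4 α=2/3: [9557/108, 19055/108, 12703/108]
rounded: [88, 176, 118]

query (2,1) [L1,L2,L3,L4,L5] — begin 0,0,0
after L1 α=4/7: [328/7, 120, 484/7]
after L2 α=2/3: [1840/21, 118, 3970/21]
after L3 α=2/3: [8644/63, 50, 14344/63]
after L4 α=1/2: [11000/63, 103/2, 10070/63]
after L5 α=2/5: [15662/105, 409/10, 3652/21]
= [149, 41, 174]

at x=3,y=0 over L1,L2,L3,L4,L5,L6:
L1 α=3/4: [225/2, 162, 111/4]
L2 α=1/5: [488/5, 161, 179/5]
L3 α=6/7: [1658/35, 251/7, 2609/35]
L4 α=0: [1658/35, 251/7, 2609/35]
L5 α=1/2: [3419/35, 878/7, 2022/35]
L6 α=1/4: [19077/140, 4321/28, 10301/140]
rounded: [136, 154, 74]

query (2,2) [L1,L2,L3,L4,L5,L6] — begin 0,0,0
+L1 (α=1/7) → [48/7, 100/7, 7]
+L2 (α=6/7) → [9456/49, 8626/49, 13/7]
+L3 (α=5/6) → [22123/147, 14261/294, 4073/42]
+L4 (α=3/4) → [13487/294, 166847/1176, 20831/168]
+L5 (α=2/3) → [99335/882, 458495/3528, 45359/504]
+L6 (α=6/7) → [522695/6174, 5411807/24696, 635039/3528]
→ [85, 219, 180]


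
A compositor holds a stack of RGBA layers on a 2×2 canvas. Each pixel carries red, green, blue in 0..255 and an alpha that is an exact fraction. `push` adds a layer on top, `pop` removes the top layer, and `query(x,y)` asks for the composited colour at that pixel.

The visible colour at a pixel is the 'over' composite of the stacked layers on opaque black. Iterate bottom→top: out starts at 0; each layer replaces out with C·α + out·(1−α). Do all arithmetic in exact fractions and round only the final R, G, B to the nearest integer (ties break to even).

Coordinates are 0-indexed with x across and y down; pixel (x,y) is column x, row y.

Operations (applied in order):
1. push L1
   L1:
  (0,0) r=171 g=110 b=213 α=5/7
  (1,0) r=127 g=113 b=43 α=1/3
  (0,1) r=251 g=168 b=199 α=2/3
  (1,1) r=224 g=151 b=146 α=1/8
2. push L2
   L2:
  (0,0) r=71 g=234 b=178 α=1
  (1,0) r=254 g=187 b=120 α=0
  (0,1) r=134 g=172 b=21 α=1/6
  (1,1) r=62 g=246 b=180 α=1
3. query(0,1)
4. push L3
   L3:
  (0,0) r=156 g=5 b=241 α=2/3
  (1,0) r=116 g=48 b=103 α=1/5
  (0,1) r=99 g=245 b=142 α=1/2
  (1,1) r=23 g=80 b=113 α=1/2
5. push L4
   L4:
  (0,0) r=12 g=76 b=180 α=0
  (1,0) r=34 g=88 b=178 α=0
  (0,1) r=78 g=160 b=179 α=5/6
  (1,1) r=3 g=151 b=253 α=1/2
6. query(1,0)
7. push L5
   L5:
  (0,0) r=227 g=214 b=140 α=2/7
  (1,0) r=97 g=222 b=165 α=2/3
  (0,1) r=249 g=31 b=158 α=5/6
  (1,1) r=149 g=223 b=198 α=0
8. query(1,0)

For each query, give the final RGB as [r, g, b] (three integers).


at x=0,y=1 over L1,L2:
after L1 α=2/3: [502/3, 112, 398/3]
after L2 α=1/6: [1456/9, 122, 2053/18]
rounded: [162, 122, 114]

query (1,0) [L1,L2,L3,L4] — begin 0,0,0
after L1 α=1/3: [127/3, 113/3, 43/3]
after L2 α=0: [127/3, 113/3, 43/3]
after L3 α=1/5: [856/15, 596/15, 481/15]
after L4 α=0: [856/15, 596/15, 481/15]
= [57, 40, 32]

at x=1,y=0 over L1,L2,L3,L4,L5:
after L1 α=1/3: [127/3, 113/3, 43/3]
after L2 α=0: [127/3, 113/3, 43/3]
after L3 α=1/5: [856/15, 596/15, 481/15]
after L4 α=0: [856/15, 596/15, 481/15]
after L5 α=2/3: [3766/45, 7256/45, 5431/45]
→ [84, 161, 121]


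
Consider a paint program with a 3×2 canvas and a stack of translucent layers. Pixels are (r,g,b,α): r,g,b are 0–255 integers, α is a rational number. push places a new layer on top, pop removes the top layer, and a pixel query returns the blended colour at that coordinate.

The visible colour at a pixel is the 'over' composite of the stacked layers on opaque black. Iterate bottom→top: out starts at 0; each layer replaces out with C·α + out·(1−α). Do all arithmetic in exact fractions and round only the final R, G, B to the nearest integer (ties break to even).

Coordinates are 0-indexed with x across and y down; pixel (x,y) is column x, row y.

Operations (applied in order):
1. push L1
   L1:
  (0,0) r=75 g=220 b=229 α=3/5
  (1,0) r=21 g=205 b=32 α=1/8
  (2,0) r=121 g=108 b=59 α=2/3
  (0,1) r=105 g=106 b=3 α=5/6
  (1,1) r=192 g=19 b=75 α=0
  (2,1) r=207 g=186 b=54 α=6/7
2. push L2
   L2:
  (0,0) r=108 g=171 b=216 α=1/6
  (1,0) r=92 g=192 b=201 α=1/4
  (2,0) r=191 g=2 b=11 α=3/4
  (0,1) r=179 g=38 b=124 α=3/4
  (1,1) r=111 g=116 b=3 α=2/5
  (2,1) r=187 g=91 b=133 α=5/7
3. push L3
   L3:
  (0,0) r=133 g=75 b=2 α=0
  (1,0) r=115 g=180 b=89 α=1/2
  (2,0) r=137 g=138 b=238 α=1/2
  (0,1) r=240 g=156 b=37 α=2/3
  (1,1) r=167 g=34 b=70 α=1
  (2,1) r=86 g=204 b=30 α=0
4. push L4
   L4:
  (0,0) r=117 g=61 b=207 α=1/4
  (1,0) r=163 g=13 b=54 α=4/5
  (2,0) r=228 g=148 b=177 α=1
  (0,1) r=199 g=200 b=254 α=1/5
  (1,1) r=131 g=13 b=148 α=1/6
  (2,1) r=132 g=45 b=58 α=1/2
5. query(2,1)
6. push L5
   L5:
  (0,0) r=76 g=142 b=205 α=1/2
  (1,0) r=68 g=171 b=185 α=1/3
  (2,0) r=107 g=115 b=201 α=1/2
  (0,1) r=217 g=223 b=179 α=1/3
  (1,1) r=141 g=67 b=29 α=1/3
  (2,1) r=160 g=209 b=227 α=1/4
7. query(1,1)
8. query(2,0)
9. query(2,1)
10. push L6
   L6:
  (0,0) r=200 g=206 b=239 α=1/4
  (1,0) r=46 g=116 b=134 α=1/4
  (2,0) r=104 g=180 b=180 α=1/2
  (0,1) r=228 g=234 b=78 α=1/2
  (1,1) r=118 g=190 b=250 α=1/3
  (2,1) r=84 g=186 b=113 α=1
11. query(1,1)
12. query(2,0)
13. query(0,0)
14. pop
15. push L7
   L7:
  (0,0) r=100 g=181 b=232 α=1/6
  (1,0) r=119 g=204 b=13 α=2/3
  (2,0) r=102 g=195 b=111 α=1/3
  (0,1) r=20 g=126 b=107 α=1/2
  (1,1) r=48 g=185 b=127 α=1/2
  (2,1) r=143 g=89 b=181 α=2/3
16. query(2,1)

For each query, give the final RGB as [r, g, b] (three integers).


(2,1) stack=L1,L2,L3,L4; from [0,0,0]:
L1 α=6/7: [1242/7, 1116/7, 324/7]
L2 α=5/7: [9029/49, 5417/49, 5303/49]
L3 α=0: [9029/49, 5417/49, 5303/49]
L4 α=1/2: [15497/98, 3811/49, 8145/98]
rounded: [158, 78, 83]

query (1,1) [L1,L2,L3,L4,L5] — begin 0,0,0
+L1 (α=0) → [0, 0, 0]
+L2 (α=2/5) → [222/5, 232/5, 6/5]
+L3 (α=1) → [167, 34, 70]
+L4 (α=1/6) → [161, 61/2, 83]
+L5 (α=1/3) → [463/3, 128/3, 65]
= [154, 43, 65]

at x=2,y=0 over L1,L2,L3,L4,L5:
L1 α=2/3: [242/3, 72, 118/3]
L2 α=3/4: [1961/12, 39/2, 217/12]
L3 α=1/2: [3605/24, 315/4, 3073/24]
L4 α=1: [228, 148, 177]
L5 α=1/2: [335/2, 263/2, 189]
→ [168, 132, 189]

query (2,1) [L1,L2,L3,L4,L5] — begin 0,0,0
L1 α=6/7: [1242/7, 1116/7, 324/7]
L2 α=5/7: [9029/49, 5417/49, 5303/49]
L3 α=0: [9029/49, 5417/49, 5303/49]
L4 α=1/2: [15497/98, 3811/49, 8145/98]
L5 α=1/4: [62171/392, 10837/98, 46681/392]
rounded: [159, 111, 119]

(1,1) stack=L1,L2,L3,L4,L5,L6; from [0,0,0]:
+L1 (α=0) → [0, 0, 0]
+L2 (α=2/5) → [222/5, 232/5, 6/5]
+L3 (α=1) → [167, 34, 70]
+L4 (α=1/6) → [161, 61/2, 83]
+L5 (α=1/3) → [463/3, 128/3, 65]
+L6 (α=1/3) → [1280/9, 826/9, 380/3]
rounded: [142, 92, 127]

(2,0) stack=L1,L2,L3,L4,L5,L6; from [0,0,0]:
+L1 (α=2/3) → [242/3, 72, 118/3]
+L2 (α=3/4) → [1961/12, 39/2, 217/12]
+L3 (α=1/2) → [3605/24, 315/4, 3073/24]
+L4 (α=1) → [228, 148, 177]
+L5 (α=1/2) → [335/2, 263/2, 189]
+L6 (α=1/2) → [543/4, 623/4, 369/2]
rounded: [136, 156, 184]

query (0,0) [L1,L2,L3,L4,L5,L6] — begin 0,0,0
+L1 (α=3/5) → [45, 132, 687/5]
+L2 (α=1/6) → [111/2, 277/2, 301/2]
+L3 (α=0) → [111/2, 277/2, 301/2]
+L4 (α=1/4) → [567/8, 953/8, 1317/8]
+L5 (α=1/2) → [1175/16, 2089/16, 2957/16]
+L6 (α=1/4) → [6725/64, 9563/64, 12695/64]
= [105, 149, 198]

(2,1) stack=L1,L2,L3,L4,L5,L7; from [0,0,0]:
after L1 α=6/7: [1242/7, 1116/7, 324/7]
after L2 α=5/7: [9029/49, 5417/49, 5303/49]
after L3 α=0: [9029/49, 5417/49, 5303/49]
after L4 α=1/2: [15497/98, 3811/49, 8145/98]
after L5 α=1/4: [62171/392, 10837/98, 46681/392]
after L7 α=2/3: [174283/1176, 9427/98, 188585/1176]
= [148, 96, 160]


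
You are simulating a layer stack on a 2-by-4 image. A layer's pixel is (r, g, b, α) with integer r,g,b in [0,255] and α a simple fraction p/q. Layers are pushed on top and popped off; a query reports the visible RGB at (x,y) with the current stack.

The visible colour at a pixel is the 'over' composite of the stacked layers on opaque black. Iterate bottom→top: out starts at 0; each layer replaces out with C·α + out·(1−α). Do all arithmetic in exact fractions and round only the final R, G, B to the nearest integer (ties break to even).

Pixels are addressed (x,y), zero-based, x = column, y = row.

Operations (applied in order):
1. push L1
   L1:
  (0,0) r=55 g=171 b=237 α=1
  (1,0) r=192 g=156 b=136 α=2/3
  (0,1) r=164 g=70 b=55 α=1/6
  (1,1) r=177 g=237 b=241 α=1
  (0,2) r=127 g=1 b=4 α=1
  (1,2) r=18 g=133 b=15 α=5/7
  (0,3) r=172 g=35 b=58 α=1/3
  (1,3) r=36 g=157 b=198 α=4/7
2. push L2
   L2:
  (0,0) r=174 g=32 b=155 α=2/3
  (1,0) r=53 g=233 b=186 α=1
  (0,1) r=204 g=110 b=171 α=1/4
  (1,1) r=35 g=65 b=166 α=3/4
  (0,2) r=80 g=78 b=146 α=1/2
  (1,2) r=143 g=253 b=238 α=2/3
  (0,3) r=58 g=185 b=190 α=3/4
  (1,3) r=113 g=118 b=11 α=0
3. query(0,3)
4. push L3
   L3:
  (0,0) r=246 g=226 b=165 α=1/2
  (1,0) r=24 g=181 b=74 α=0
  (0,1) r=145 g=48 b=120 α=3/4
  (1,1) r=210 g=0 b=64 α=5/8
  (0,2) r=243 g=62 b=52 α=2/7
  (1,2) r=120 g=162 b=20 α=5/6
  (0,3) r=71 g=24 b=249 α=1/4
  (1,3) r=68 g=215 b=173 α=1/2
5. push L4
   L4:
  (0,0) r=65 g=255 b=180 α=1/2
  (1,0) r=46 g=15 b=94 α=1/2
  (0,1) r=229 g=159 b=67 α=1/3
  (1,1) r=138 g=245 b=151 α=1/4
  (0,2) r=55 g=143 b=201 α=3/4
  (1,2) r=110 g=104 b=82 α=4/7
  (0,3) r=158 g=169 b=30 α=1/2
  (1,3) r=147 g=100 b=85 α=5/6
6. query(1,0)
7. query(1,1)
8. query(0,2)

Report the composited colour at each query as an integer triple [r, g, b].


at x=0,y=3 over L1,L2:
after L1 α=1/3: [172/3, 35/3, 58/3]
after L2 α=3/4: [347/6, 425/3, 442/3]
→ [58, 142, 147]

query (1,0) [L1,L2,L3,L4] — begin 0,0,0
+L1 (α=2/3) → [128, 104, 272/3]
+L2 (α=1) → [53, 233, 186]
+L3 (α=0) → [53, 233, 186]
+L4 (α=1/2) → [99/2, 124, 140]
= [50, 124, 140]

at x=1,y=1 over L1,L2,L3,L4:
after L1 α=1: [177, 237, 241]
after L2 α=3/4: [141/2, 108, 739/4]
after L3 α=5/8: [2523/16, 81/2, 3497/32]
after L4 α=1/4: [9777/64, 733/8, 15323/128]
= [153, 92, 120]

at x=0,y=2 over L1,L2,L3,L4:
L1 α=1: [127, 1, 4]
L2 α=1/2: [207/2, 79/2, 75]
L3 α=2/7: [2007/14, 643/14, 479/7]
L4 α=3/4: [4317/56, 6649/56, 1175/7]
rounded: [77, 119, 168]
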